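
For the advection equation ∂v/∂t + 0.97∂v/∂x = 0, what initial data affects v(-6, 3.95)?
A single point: x = -9.8315. The characteristic through (-6, 3.95) is x - 0.97t = const, so x = -6 - 0.97·3.95 = -9.8315.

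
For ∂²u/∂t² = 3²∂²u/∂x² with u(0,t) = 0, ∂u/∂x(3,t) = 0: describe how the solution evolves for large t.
u oscillates (no decay). Energy is conserved; the solution oscillates indefinitely as standing waves.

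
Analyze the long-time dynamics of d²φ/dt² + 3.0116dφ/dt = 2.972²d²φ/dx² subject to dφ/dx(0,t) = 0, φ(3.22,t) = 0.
Long-time behavior: φ → 0. Damping (γ=3.0116) dissipates energy; oscillations decay exponentially.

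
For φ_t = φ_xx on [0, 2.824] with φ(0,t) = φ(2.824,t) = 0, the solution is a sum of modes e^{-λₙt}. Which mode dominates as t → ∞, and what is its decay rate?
Eigenvalues: λₙ = n²π²/2.824².
First three modes:
  n=1: λ₁ = π²/2.824² ≈ 1.238
  n=2: λ₂ = 4π²/2.824² ≈ 4.95 (4× faster decay)
  n=3: λ₃ = 9π²/2.824² ≈ 11.138 (9× faster decay)
As t → ∞, higher modes decay exponentially faster. The n=1 mode dominates: φ ~ c₁ sin(πx/2.824) e^{-λ₁t}.
Decay rate: λ₁ = π²/2.824² ≈ 1.238.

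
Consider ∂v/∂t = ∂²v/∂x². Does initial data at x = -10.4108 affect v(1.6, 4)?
Yes, for any finite x. The heat equation has infinite propagation speed, so all initial data affects all points at any t > 0.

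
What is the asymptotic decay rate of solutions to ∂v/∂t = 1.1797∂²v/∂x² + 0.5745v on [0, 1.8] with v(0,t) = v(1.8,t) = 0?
Eigenvalues: λₙ = 1.1797n²π²/1.8² - 0.5745.
First three modes:
  n=1: λ₁ = 1.1797π²/1.8² - 0.5745 ≈ 3.019
  n=2: λ₂ = 4.7188π²/1.8² - 0.5745 ≈ 13.8
  n=3: λ₃ = 10.6173π²/1.8² - 0.5745 ≈ 31.768
Since 1.1797π²/1.8² ≈ 3.594 > 0.5745, all λₙ > 0.
The n=1 mode decays slowest → dominates as t → ∞.
Asymptotic: v ~ c₁ sin(πx/1.8) e^{-λ₁t} with decay rate λ₁ ≈ 3.019.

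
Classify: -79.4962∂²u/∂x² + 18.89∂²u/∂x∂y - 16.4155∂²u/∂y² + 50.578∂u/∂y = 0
Elliptic (discriminant = -4863.0473844).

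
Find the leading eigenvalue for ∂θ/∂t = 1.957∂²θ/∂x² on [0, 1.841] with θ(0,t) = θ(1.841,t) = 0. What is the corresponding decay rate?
Eigenvalues: λₙ = 1.957n²π²/1.841².
First three modes:
  n=1: λ₁ = 1.957π²/1.841² ≈ 5.699
  n=2: λ₂ = 7.828π²/1.841² ≈ 22.795 (4× faster decay)
  n=3: λ₃ = 17.613π²/1.841² ≈ 51.289 (9× faster decay)
As t → ∞, higher modes decay exponentially faster. The n=1 mode dominates: θ ~ c₁ sin(πx/1.841) e^{-λ₁t}.
Decay rate: λ₁ = 1.957π²/1.841² ≈ 5.699.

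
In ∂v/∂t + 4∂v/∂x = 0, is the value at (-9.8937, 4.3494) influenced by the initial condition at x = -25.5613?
No. Only data at x = -27.2913 affects (-9.8937, 4.3494). Advection has one-way propagation along characteristics.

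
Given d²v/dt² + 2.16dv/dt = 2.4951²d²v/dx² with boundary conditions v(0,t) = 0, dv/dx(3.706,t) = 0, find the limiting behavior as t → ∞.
v → 0. Damping (γ=2.16) dissipates energy; oscillations decay exponentially.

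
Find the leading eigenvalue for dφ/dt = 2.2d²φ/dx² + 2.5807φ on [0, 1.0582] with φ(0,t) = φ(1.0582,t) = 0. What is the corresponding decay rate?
Eigenvalues: λₙ = 2.2n²π²/1.0582² - 2.5807.
First three modes:
  n=1: λ₁ = 2.2π²/1.0582² - 2.5807 ≈ 16.81
  n=2: λ₂ = 8.8π²/1.0582² - 2.5807 ≈ 74.981
  n=3: λ₃ = 19.8π²/1.0582² - 2.5807 ≈ 171.933
Since 2.2π²/1.0582² ≈ 19.39 > 2.5807, all λₙ > 0.
The n=1 mode decays slowest → dominates as t → ∞.
Asymptotic: φ ~ c₁ sin(πx/1.0582) e^{-λ₁t} with decay rate λ₁ ≈ 16.81.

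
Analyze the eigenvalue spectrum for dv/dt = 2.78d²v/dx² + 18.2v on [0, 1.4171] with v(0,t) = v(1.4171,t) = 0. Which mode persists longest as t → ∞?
Eigenvalues: λₙ = 2.78n²π²/1.4171² - 18.2.
First three modes:
  n=1: λ₁ = 2.78π²/1.4171² - 18.2 ≈ -4.537
  n=2: λ₂ = 11.12π²/1.4171² - 18.2 ≈ 36.452
  n=3: λ₃ = 25.02π²/1.4171² - 18.2 ≈ 104.766
Since 2.78π²/1.4171² ≈ 13.663 < 18.2, λ₁ < 0.
The n=1 mode grows fastest (−λₙ is largest for n=1) → dominates.
Asymptotic: v ~ c₁ sin(πx/1.4171) e^{4.537t} (exponential growth at rate −λ₁ ≈ 4.537).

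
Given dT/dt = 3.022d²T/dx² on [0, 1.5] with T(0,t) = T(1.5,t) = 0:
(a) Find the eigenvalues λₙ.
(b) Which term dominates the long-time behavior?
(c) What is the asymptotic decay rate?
Eigenvalues: λₙ = 3.022n²π²/1.5².
First three modes:
  n=1: λ₁ = 3.022π²/1.5² ≈ 13.256
  n=2: λ₂ = 12.088π²/1.5² ≈ 53.024 (4× faster decay)
  n=3: λ₃ = 27.198π²/1.5² ≈ 119.304 (9× faster decay)
As t → ∞, higher modes decay exponentially faster. The n=1 mode dominates: T ~ c₁ sin(πx/1.5) e^{-λ₁t}.
Decay rate: λ₁ = 3.022π²/1.5² ≈ 13.256.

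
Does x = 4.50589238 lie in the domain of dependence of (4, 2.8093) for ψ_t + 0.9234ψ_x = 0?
No. Only data at x = 1.40589238 affects (4, 2.8093). Advection has one-way propagation along characteristics.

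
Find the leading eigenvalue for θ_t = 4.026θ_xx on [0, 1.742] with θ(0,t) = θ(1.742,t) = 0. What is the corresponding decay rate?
Eigenvalues: λₙ = 4.026n²π²/1.742².
First three modes:
  n=1: λ₁ = 4.026π²/1.742² ≈ 13.094
  n=2: λ₂ = 16.104π²/1.742² ≈ 52.377 (4× faster decay)
  n=3: λ₃ = 36.234π²/1.742² ≈ 117.847 (9× faster decay)
As t → ∞, higher modes decay exponentially faster. The n=1 mode dominates: θ ~ c₁ sin(πx/1.742) e^{-λ₁t}.
Decay rate: λ₁ = 4.026π²/1.742² ≈ 13.094.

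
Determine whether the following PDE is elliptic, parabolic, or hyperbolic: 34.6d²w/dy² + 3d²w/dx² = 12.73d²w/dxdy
Rewriting in standard form: 3d²w/dx² - 12.73d²w/dxdy + 34.6d²w/dy² = 0. Coefficients: A = 3, B = -12.73, C = 34.6. B² - 4AC = -253.1471, which is negative, so the equation is elliptic.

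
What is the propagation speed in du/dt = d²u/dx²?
Infinite. The heat equation is parabolic, not hyperbolic, so disturbances propagate instantly.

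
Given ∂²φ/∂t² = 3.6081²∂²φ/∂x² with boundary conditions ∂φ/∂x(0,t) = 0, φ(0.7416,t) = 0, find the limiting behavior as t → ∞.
φ oscillates (no decay). Energy is conserved; the solution oscillates indefinitely as standing waves.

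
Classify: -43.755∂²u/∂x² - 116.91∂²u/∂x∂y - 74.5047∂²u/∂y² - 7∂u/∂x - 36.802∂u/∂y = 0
Hyperbolic (discriminant = 628.135506).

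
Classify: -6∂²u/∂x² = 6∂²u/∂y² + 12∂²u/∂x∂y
Rewriting in standard form: -6∂²u/∂x² - 12∂²u/∂x∂y - 6∂²u/∂y² = 0. Parabolic (discriminant = 0).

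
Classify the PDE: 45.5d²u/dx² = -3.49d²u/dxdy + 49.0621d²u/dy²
Rewriting in standard form: 45.5d²u/dx² + 3.49d²u/dxdy - 49.0621d²u/dy² = 0. A = 45.5, B = 3.49, C = -49.0621. Discriminant B² - 4AC = 8941.4823. Since 8941.4823 > 0, hyperbolic.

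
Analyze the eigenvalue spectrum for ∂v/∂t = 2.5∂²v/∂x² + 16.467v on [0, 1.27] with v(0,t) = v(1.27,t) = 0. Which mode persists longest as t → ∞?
Eigenvalues: λₙ = 2.5n²π²/1.27² - 16.467.
First three modes:
  n=1: λ₁ = 2.5π²/1.27² - 16.467 ≈ -1.169
  n=2: λ₂ = 10π²/1.27² - 16.467 ≈ 44.725
  n=3: λ₃ = 22.5π²/1.27² - 16.467 ≈ 121.214
Since 2.5π²/1.27² ≈ 15.298 < 16.467, λ₁ < 0.
The n=1 mode grows fastest (−λₙ is largest for n=1) → dominates.
Asymptotic: v ~ c₁ sin(πx/1.27) e^{1.169t} (exponential growth at rate −λ₁ ≈ 1.169).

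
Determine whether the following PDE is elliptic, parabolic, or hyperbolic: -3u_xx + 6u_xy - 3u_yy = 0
Coefficients: A = -3, B = 6, C = -3. B² - 4AC = 0, which is zero, so the equation is parabolic.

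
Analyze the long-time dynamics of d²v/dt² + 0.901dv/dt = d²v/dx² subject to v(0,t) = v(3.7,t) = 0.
Long-time behavior: v → 0. Damping (γ=0.901) dissipates energy; oscillations decay exponentially.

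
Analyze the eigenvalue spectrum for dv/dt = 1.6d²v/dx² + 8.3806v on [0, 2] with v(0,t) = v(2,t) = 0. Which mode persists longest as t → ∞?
Eigenvalues: λₙ = 1.6n²π²/2² - 8.3806.
First three modes:
  n=1: λ₁ = 1.6π²/2² - 8.3806 ≈ -4.433
  n=2: λ₂ = 6.4π²/2² - 8.3806 ≈ 7.411
  n=3: λ₃ = 14.4π²/2² - 8.3806 ≈ 27.15
Since 1.6π²/2² ≈ 3.948 < 8.3806, λ₁ < 0.
The n=1 mode grows fastest (−λₙ is largest for n=1) → dominates.
Asymptotic: v ~ c₁ sin(πx/2) e^{4.433t} (exponential growth at rate −λ₁ ≈ 4.433).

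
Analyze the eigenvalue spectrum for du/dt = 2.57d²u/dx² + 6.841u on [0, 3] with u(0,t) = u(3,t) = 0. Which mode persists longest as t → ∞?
Eigenvalues: λₙ = 2.57n²π²/3² - 6.841.
First three modes:
  n=1: λ₁ = 2.57π²/3² - 6.841 ≈ -4.023
  n=2: λ₂ = 10.28π²/3² - 6.841 ≈ 4.432
  n=3: λ₃ = 23.13π²/3² - 6.841 ≈ 18.524
Since 2.57π²/3² ≈ 2.818 < 6.841, λ₁ < 0.
The n=1 mode grows fastest (−λₙ is largest for n=1) → dominates.
Asymptotic: u ~ c₁ sin(πx/3) e^{4.023t} (exponential growth at rate −λ₁ ≈ 4.023).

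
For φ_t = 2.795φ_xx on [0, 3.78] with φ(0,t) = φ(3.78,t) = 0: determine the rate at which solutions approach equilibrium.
Eigenvalues: λₙ = 2.795n²π²/3.78².
First three modes:
  n=1: λ₁ = 2.795π²/3.78² ≈ 1.931
  n=2: λ₂ = 11.18π²/3.78² ≈ 7.723 (4× faster decay)
  n=3: λ₃ = 25.155π²/3.78² ≈ 17.376 (9× faster decay)
As t → ∞, higher modes decay exponentially faster. The n=1 mode dominates: φ ~ c₁ sin(πx/3.78) e^{-λ₁t}.
Decay rate: λ₁ = 2.795π²/3.78² ≈ 1.931.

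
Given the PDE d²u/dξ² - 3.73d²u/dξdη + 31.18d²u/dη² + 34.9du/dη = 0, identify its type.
The second-order coefficients are A = 1, B = -3.73, C = 31.18. Since B² - 4AC = -110.8071 < 0, this is an elliptic PDE.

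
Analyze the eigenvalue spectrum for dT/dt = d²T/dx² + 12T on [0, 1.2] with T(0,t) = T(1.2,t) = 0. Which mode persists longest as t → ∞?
Eigenvalues: λₙ = n²π²/1.2² - 12.
First three modes:
  n=1: λ₁ = π²/1.2² - 12 ≈ -5.146
  n=2: λ₂ = 4π²/1.2² - 12 ≈ 15.416
  n=3: λ₃ = 9π²/1.2² - 12 ≈ 49.685
Since π²/1.2² ≈ 6.854 < 12, λ₁ < 0.
The n=1 mode grows fastest (−λₙ is largest for n=1) → dominates.
Asymptotic: T ~ c₁ sin(πx/1.2) e^{5.146t} (exponential growth at rate −λ₁ ≈ 5.146).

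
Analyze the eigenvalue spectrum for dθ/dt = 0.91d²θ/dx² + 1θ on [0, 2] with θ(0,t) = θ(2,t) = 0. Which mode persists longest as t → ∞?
Eigenvalues: λₙ = 0.91n²π²/2² - 1.
First three modes:
  n=1: λ₁ = 0.91π²/2² - 1 ≈ 1.245
  n=2: λ₂ = 3.64π²/2² - 1 ≈ 7.981
  n=3: λ₃ = 8.19π²/2² - 1 ≈ 19.208
Since 0.91π²/2² ≈ 2.245 > 1, all λₙ > 0.
The n=1 mode decays slowest → dominates as t → ∞.
Asymptotic: θ ~ c₁ sin(πx/2) e^{-λ₁t} with decay rate λ₁ ≈ 1.245.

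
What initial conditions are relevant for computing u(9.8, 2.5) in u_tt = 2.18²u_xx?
Domain of dependence: [4.35, 15.25]. Signals travel at speed 2.18, so data within |x - 9.8| ≤ 2.18·2.5 = 5.45 can reach the point.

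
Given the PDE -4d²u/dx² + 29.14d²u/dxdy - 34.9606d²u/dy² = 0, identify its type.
The second-order coefficients are A = -4, B = 29.14, C = -34.9606. Since B² - 4AC = 289.77 > 0, this is a hyperbolic PDE.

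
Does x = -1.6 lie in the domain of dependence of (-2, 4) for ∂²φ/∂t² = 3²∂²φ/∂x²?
Yes. The domain of dependence is [-14, 10], and -1.6 ∈ [-14, 10].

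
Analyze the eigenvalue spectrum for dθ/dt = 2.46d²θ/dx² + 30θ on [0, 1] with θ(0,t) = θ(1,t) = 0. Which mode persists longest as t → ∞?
Eigenvalues: λₙ = 2.46n²π²/1² - 30.
First three modes:
  n=1: λ₁ = 2.46π² - 30 ≈ -5.721
  n=2: λ₂ = 9.84π² - 30 ≈ 67.117
  n=3: λ₃ = 22.14π² - 30 ≈ 188.513
Since 2.46π² ≈ 24.279 < 30, λ₁ < 0.
The n=1 mode grows fastest (−λₙ is largest for n=1) → dominates.
Asymptotic: θ ~ c₁ sin(πx/1) e^{5.721t} (exponential growth at rate −λ₁ ≈ 5.721).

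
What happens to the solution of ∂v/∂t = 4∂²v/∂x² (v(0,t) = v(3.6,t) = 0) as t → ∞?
v → 0. Heat diffuses out through both boundaries.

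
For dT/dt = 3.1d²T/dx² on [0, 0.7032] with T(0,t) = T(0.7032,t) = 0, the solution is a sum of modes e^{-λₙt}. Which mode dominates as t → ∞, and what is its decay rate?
Eigenvalues: λₙ = 3.1n²π²/0.7032².
First three modes:
  n=1: λ₁ = 3.1π²/0.7032² ≈ 61.873
  n=2: λ₂ = 12.4π²/0.7032² ≈ 247.493 (4× faster decay)
  n=3: λ₃ = 27.9π²/0.7032² ≈ 556.86 (9× faster decay)
As t → ∞, higher modes decay exponentially faster. The n=1 mode dominates: T ~ c₁ sin(πx/0.7032) e^{-λ₁t}.
Decay rate: λ₁ = 3.1π²/0.7032² ≈ 61.873.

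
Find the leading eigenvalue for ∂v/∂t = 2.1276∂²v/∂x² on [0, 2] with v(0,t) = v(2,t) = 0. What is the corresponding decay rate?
Eigenvalues: λₙ = 2.1276n²π²/2².
First three modes:
  n=1: λ₁ = 2.1276π²/2² ≈ 5.25
  n=2: λ₂ = 8.5104π²/2² ≈ 20.999 (4× faster decay)
  n=3: λ₃ = 19.1484π²/2² ≈ 47.247 (9× faster decay)
As t → ∞, higher modes decay exponentially faster. The n=1 mode dominates: v ~ c₁ sin(πx/2) e^{-λ₁t}.
Decay rate: λ₁ = 2.1276π²/2² ≈ 5.25.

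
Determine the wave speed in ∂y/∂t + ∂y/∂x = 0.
Speed = 1. Information travels along x - 1t = const (rightward).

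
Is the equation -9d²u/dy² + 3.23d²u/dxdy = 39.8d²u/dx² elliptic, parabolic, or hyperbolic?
Rewriting in standard form: -39.8d²u/dx² + 3.23d²u/dxdy - 9d²u/dy² = 0. Computing B² - 4AC with A = -39.8, B = 3.23, C = -9: discriminant = -1422.3671 (negative). Answer: elliptic.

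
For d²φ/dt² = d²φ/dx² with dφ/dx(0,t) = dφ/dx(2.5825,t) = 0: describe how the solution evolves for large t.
φ oscillates about a mean that drifts linearly in t (generically unbounded; no decay). There is no damping, so the nonconstant modes persist as standing waves (energy conserved, no decay). But with Neumann conditions at both ends the constant mode has eigenvalue 0: the spatial mean M(t) of φ satisfies M'' = 0, so M(t) = M(0) + M'(0)·t. Unless the initial velocity has zero mean (∫φ_t(x,0)dx = 0), the solution grows linearly in t (unbounded, though not exponentially); if it does have zero mean, the solution stays bounded and simply oscillates.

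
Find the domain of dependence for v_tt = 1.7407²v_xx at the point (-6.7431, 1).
Domain of dependence: [-8.4838, -5.0024]. Signals travel at speed 1.7407, so data within |x - -6.7431| ≤ 1.7407·1 = 1.7407 can reach the point.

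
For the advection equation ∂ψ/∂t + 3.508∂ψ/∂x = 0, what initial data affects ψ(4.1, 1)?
A single point: x = 0.592. The characteristic through (4.1, 1) is x - 3.508t = const, so x = 4.1 - 3.508·1 = 0.592.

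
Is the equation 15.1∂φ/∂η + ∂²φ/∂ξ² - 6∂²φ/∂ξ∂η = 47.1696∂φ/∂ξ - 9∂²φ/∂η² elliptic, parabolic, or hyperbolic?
Rewriting in standard form: ∂²φ/∂ξ² - 6∂²φ/∂ξ∂η + 9∂²φ/∂η² - 47.1696∂φ/∂ξ + 15.1∂φ/∂η = 0. Computing B² - 4AC with A = 1, B = -6, C = 9: discriminant = 0 (zero). Answer: parabolic.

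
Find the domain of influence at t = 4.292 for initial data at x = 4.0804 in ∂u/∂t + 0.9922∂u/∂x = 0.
At x = 8.3389224. The characteristic carries data from (4.0804, 0) to (8.3389224, 4.292).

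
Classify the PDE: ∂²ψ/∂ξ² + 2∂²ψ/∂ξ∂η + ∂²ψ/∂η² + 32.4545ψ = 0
A = 1, B = 2, C = 1. Discriminant B² - 4AC = 0. Since 0 = 0, parabolic.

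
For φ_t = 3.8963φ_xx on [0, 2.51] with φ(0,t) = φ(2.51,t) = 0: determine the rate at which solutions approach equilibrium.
Eigenvalues: λₙ = 3.8963n²π²/2.51².
First three modes:
  n=1: λ₁ = 3.8963π²/2.51² ≈ 6.104
  n=2: λ₂ = 15.5852π²/2.51² ≈ 24.415 (4× faster decay)
  n=3: λ₃ = 35.0667π²/2.51² ≈ 54.935 (9× faster decay)
As t → ∞, higher modes decay exponentially faster. The n=1 mode dominates: φ ~ c₁ sin(πx/2.51) e^{-λ₁t}.
Decay rate: λ₁ = 3.8963π²/2.51² ≈ 6.104.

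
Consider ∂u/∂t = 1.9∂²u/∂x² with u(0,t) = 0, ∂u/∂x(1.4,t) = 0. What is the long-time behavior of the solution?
As t → ∞, u → 0. Heat escapes through the Dirichlet boundary.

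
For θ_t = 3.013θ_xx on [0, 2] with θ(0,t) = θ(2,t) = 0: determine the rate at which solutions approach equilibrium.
Eigenvalues: λₙ = 3.013n²π²/2².
First three modes:
  n=1: λ₁ = 3.013π²/2² ≈ 7.434
  n=2: λ₂ = 12.052π²/2² ≈ 29.737 (4× faster decay)
  n=3: λ₃ = 27.117π²/2² ≈ 66.909 (9× faster decay)
As t → ∞, higher modes decay exponentially faster. The n=1 mode dominates: θ ~ c₁ sin(πx/2) e^{-λ₁t}.
Decay rate: λ₁ = 3.013π²/2² ≈ 7.434.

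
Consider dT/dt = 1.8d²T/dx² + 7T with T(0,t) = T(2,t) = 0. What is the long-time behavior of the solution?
As t → ∞, T grows unboundedly. Reaction dominates diffusion (r=7 > κπ²/L²≈4.44); solution grows exponentially.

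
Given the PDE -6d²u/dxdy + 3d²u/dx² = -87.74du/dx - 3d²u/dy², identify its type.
Rewriting in standard form: 3d²u/dx² - 6d²u/dxdy + 3d²u/dy² + 87.74du/dx = 0. The second-order coefficients are A = 3, B = -6, C = 3. Since B² - 4AC = 0 = 0, this is a parabolic PDE.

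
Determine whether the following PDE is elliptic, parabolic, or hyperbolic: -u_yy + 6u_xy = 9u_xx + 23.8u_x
Rewriting in standard form: -9u_xx + 6u_xy - u_yy - 23.8u_x = 0. Coefficients: A = -9, B = 6, C = -1. B² - 4AC = 0, which is zero, so the equation is parabolic.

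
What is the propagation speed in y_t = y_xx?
Infinite. The heat equation is parabolic, not hyperbolic, so disturbances propagate instantly.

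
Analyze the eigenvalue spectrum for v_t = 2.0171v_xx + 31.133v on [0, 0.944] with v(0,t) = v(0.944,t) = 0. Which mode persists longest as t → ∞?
Eigenvalues: λₙ = 2.0171n²π²/0.944² - 31.133.
First three modes:
  n=1: λ₁ = 2.0171π²/0.944² - 31.133 ≈ -8.793
  n=2: λ₂ = 8.0684π²/0.944² - 31.133 ≈ 58.227
  n=3: λ₃ = 18.1539π²/0.944² - 31.133 ≈ 169.927
Since 2.0171π²/0.944² ≈ 22.34 < 31.133, λ₁ < 0.
The n=1 mode grows fastest (−λₙ is largest for n=1) → dominates.
Asymptotic: v ~ c₁ sin(πx/0.944) e^{8.793t} (exponential growth at rate −λ₁ ≈ 8.793).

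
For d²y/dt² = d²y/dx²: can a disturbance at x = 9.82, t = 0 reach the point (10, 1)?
Yes. The domain of dependence is [9, 11], and 9.82 ∈ [9, 11].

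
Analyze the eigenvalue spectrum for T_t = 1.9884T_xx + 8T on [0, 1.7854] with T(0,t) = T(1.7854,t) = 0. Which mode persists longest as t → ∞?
Eigenvalues: λₙ = 1.9884n²π²/1.7854² - 8.
First three modes:
  n=1: λ₁ = 1.9884π²/1.7854² - 8 ≈ -1.844
  n=2: λ₂ = 7.9536π²/1.7854² - 8 ≈ 16.626
  n=3: λ₃ = 17.8956π²/1.7854² - 8 ≈ 47.408
Since 1.9884π²/1.7854² ≈ 6.156 < 8, λ₁ < 0.
The n=1 mode grows fastest (−λₙ is largest for n=1) → dominates.
Asymptotic: T ~ c₁ sin(πx/1.7854) e^{1.844t} (exponential growth at rate −λ₁ ≈ 1.844).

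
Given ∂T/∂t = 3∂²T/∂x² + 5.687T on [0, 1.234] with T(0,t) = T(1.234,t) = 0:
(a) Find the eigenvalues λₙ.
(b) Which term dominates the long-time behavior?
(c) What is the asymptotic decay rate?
Eigenvalues: λₙ = 3n²π²/1.234² - 5.687.
First three modes:
  n=1: λ₁ = 3π²/1.234² - 5.687 ≈ 13.757
  n=2: λ₂ = 12π²/1.234² - 5.687 ≈ 72.09
  n=3: λ₃ = 27π²/1.234² - 5.687 ≈ 169.311
Since 3π²/1.234² ≈ 19.444 > 5.687, all λₙ > 0.
The n=1 mode decays slowest → dominates as t → ∞.
Asymptotic: T ~ c₁ sin(πx/1.234) e^{-λ₁t} with decay rate λ₁ ≈ 13.757.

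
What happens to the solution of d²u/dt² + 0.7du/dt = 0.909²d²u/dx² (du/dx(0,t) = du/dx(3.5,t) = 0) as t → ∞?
u → constant (steady state). Damping (γ=0.7) dissipates the nonconstant modes; with Neumann BCs the spatial average obeys M''+γM'=0 and tends to a finite limit.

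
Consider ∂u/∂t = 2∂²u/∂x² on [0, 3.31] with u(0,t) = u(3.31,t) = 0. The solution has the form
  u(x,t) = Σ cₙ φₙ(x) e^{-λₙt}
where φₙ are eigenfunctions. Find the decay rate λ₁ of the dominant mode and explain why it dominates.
Eigenvalues: λₙ = 2n²π²/3.31².
First three modes:
  n=1: λ₁ = 2π²/3.31² ≈ 1.802
  n=2: λ₂ = 8π²/3.31² ≈ 7.207 (4× faster decay)
  n=3: λ₃ = 18π²/3.31² ≈ 16.215 (9× faster decay)
As t → ∞, higher modes decay exponentially faster. The n=1 mode dominates: u ~ c₁ sin(πx/3.31) e^{-λ₁t}.
Decay rate: λ₁ = 2π²/3.31² ≈ 1.802.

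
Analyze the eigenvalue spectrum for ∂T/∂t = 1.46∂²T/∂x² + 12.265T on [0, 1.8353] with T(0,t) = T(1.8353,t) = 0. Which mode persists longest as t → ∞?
Eigenvalues: λₙ = 1.46n²π²/1.8353² - 12.265.
First three modes:
  n=1: λ₁ = 1.46π²/1.8353² - 12.265 ≈ -7.987
  n=2: λ₂ = 5.84π²/1.8353² - 12.265 ≈ 4.847
  n=3: λ₃ = 13.14π²/1.8353² - 12.265 ≈ 26.237
Since 1.46π²/1.8353² ≈ 4.278 < 12.265, λ₁ < 0.
The n=1 mode grows fastest (−λₙ is largest for n=1) → dominates.
Asymptotic: T ~ c₁ sin(πx/1.8353) e^{7.987t} (exponential growth at rate −λ₁ ≈ 7.987).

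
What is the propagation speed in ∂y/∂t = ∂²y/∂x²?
Infinite. The heat equation is parabolic, not hyperbolic, so disturbances propagate instantly.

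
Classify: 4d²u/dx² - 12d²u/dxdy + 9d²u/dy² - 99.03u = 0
Parabolic (discriminant = 0).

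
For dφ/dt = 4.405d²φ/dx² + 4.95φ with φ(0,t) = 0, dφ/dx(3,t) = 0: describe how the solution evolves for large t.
φ grows unboundedly. Reaction dominates diffusion (r=4.95 > κπ²/(4L²)≈1.21); solution grows exponentially.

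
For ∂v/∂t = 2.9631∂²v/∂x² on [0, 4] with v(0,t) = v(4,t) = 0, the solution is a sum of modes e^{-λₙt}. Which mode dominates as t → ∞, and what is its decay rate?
Eigenvalues: λₙ = 2.9631n²π²/4².
First three modes:
  n=1: λ₁ = 2.9631π²/4² ≈ 1.828
  n=2: λ₂ = 11.8524π²/4² ≈ 7.311 (4× faster decay)
  n=3: λ₃ = 26.6679π²/4² ≈ 16.45 (9× faster decay)
As t → ∞, higher modes decay exponentially faster. The n=1 mode dominates: v ~ c₁ sin(πx/4) e^{-λ₁t}.
Decay rate: λ₁ = 2.9631π²/4² ≈ 1.828.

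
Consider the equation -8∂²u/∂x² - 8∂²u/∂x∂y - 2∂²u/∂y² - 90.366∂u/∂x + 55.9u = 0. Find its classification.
Parabolic. (A = -8, B = -8, C = -2 gives B² - 4AC = 0.)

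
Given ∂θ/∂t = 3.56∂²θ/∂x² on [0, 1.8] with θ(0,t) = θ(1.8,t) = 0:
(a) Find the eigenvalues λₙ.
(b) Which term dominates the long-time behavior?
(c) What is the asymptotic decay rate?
Eigenvalues: λₙ = 3.56n²π²/1.8².
First three modes:
  n=1: λ₁ = 3.56π²/1.8² ≈ 10.844
  n=2: λ₂ = 14.24π²/1.8² ≈ 43.378 (4× faster decay)
  n=3: λ₃ = 32.04π²/1.8² ≈ 97.599 (9× faster decay)
As t → ∞, higher modes decay exponentially faster. The n=1 mode dominates: θ ~ c₁ sin(πx/1.8) e^{-λ₁t}.
Decay rate: λ₁ = 3.56π²/1.8² ≈ 10.844.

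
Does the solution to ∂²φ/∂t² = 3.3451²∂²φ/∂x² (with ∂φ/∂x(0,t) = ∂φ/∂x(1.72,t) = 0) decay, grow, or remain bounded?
φ oscillates about a mean that drifts linearly in t (generically unbounded; no decay). There is no damping, so the nonconstant modes persist as standing waves (energy conserved, no decay). But with Neumann conditions at both ends the constant mode has eigenvalue 0: the spatial mean M(t) of φ satisfies M'' = 0, so M(t) = M(0) + M'(0)·t. Unless the initial velocity has zero mean (∫φ_t(x,0)dx = 0), the solution grows linearly in t (unbounded, though not exponentially); if it does have zero mean, the solution stays bounded and simply oscillates.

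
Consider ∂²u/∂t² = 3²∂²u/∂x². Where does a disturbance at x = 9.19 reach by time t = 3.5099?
Domain of influence: [-1.3397, 19.7197]. Data at x = 9.19 spreads outward at speed 3.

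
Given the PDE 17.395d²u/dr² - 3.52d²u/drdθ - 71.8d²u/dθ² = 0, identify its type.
The second-order coefficients are A = 17.395, B = -3.52, C = -71.8. Since B² - 4AC = 5008.2344 > 0, this is a hyperbolic PDE.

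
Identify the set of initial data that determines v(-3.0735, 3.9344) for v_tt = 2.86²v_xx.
Domain of dependence: [-14.325884, 8.178884]. Signals travel at speed 2.86, so data within |x - -3.0735| ≤ 2.86·3.9344 = 11.252384 can reach the point.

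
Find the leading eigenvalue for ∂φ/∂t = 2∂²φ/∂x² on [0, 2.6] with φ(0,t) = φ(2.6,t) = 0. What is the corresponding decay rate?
Eigenvalues: λₙ = 2n²π²/2.6².
First three modes:
  n=1: λ₁ = 2π²/2.6² ≈ 2.92
  n=2: λ₂ = 8π²/2.6² ≈ 11.68 (4× faster decay)
  n=3: λ₃ = 18π²/2.6² ≈ 26.28 (9× faster decay)
As t → ∞, higher modes decay exponentially faster. The n=1 mode dominates: φ ~ c₁ sin(πx/2.6) e^{-λ₁t}.
Decay rate: λ₁ = 2π²/2.6² ≈ 2.92.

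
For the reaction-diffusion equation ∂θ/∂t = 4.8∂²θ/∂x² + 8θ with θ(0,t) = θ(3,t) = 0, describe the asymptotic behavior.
θ grows unboundedly. Reaction dominates diffusion (r=8 > κπ²/L²≈5.26); solution grows exponentially.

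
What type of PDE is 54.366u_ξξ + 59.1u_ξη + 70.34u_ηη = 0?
With A = 54.366, B = 59.1, C = 70.34, the discriminant is -11803.60776. This is an elliptic PDE.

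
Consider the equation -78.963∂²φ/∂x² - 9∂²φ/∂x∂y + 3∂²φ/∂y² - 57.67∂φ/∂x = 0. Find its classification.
Hyperbolic. (A = -78.963, B = -9, C = 3 gives B² - 4AC = 1028.556.)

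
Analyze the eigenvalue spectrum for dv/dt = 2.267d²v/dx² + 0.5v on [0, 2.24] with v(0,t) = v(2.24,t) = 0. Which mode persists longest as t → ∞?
Eigenvalues: λₙ = 2.267n²π²/2.24² - 0.5.
First three modes:
  n=1: λ₁ = 2.267π²/2.24² - 0.5 ≈ 3.959
  n=2: λ₂ = 9.068π²/2.24² - 0.5 ≈ 17.337
  n=3: λ₃ = 20.403π²/2.24² - 0.5 ≈ 39.633
Since 2.267π²/2.24² ≈ 4.459 > 0.5, all λₙ > 0.
The n=1 mode decays slowest → dominates as t → ∞.
Asymptotic: v ~ c₁ sin(πx/2.24) e^{-λ₁t} with decay rate λ₁ ≈ 3.959.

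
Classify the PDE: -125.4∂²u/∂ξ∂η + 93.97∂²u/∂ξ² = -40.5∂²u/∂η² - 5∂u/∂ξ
Rewriting in standard form: 93.97∂²u/∂ξ² - 125.4∂²u/∂ξ∂η + 40.5∂²u/∂η² + 5∂u/∂ξ = 0. A = 93.97, B = -125.4, C = 40.5. Discriminant B² - 4AC = 502.02. Since 502.02 > 0, hyperbolic.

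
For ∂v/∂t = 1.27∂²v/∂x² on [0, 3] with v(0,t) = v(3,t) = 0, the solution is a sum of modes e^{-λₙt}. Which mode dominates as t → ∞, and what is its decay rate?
Eigenvalues: λₙ = 1.27n²π²/3².
First three modes:
  n=1: λ₁ = 1.27π²/3² ≈ 1.393
  n=2: λ₂ = 5.08π²/3² ≈ 5.571 (4× faster decay)
  n=3: λ₃ = 11.43π²/3² ≈ 12.534 (9× faster decay)
As t → ∞, higher modes decay exponentially faster. The n=1 mode dominates: v ~ c₁ sin(πx/3) e^{-λ₁t}.
Decay rate: λ₁ = 1.27π²/3² ≈ 1.393.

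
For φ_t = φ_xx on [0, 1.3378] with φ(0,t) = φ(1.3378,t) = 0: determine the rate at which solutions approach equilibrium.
Eigenvalues: λₙ = n²π²/1.3378².
First three modes:
  n=1: λ₁ = π²/1.3378² ≈ 5.515
  n=2: λ₂ = 4π²/1.3378² ≈ 22.059 (4× faster decay)
  n=3: λ₃ = 9π²/1.3378² ≈ 49.632 (9× faster decay)
As t → ∞, higher modes decay exponentially faster. The n=1 mode dominates: φ ~ c₁ sin(πx/1.3378) e^{-λ₁t}.
Decay rate: λ₁ = π²/1.3378² ≈ 5.515.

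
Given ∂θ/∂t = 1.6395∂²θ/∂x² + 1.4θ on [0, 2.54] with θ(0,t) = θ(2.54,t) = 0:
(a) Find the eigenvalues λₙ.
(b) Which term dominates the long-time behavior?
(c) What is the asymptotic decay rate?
Eigenvalues: λₙ = 1.6395n²π²/2.54² - 1.4.
First three modes:
  n=1: λ₁ = 1.6395π²/2.54² - 1.4 ≈ 1.108
  n=2: λ₂ = 6.558π²/2.54² - 1.4 ≈ 8.632
  n=3: λ₃ = 14.7555π²/2.54² - 1.4 ≈ 21.173
Since 1.6395π²/2.54² ≈ 2.508 > 1.4, all λₙ > 0.
The n=1 mode decays slowest → dominates as t → ∞.
Asymptotic: θ ~ c₁ sin(πx/2.54) e^{-λ₁t} with decay rate λ₁ ≈ 1.108.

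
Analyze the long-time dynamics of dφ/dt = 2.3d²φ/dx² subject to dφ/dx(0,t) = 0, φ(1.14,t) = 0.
Long-time behavior: φ → 0. Heat escapes through the Dirichlet boundary.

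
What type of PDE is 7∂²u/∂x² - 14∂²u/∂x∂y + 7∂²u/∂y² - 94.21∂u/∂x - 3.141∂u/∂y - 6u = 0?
With A = 7, B = -14, C = 7, the discriminant is 0. This is a parabolic PDE.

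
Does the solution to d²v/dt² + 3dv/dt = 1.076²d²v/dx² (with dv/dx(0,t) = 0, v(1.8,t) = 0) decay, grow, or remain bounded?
v → 0. Damping (γ=3) dissipates energy; oscillations decay exponentially.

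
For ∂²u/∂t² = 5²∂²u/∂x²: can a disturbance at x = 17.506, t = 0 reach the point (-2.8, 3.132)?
No. The domain of dependence is [-18.46, 12.86], and 17.506 is outside this interval.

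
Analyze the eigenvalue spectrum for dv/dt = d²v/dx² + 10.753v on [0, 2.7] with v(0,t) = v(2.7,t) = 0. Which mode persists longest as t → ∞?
Eigenvalues: λₙ = n²π²/2.7² - 10.753.
First three modes:
  n=1: λ₁ = π²/2.7² - 10.753 ≈ -9.399
  n=2: λ₂ = 4π²/2.7² - 10.753 ≈ -5.338
  n=3: λ₃ = 9π²/2.7² - 10.753 ≈ 1.432
Since π²/2.7² ≈ 1.354 < 10.753, λ₁ < 0.
The n=1 mode grows fastest (−λₙ is largest for n=1) → dominates.
Asymptotic: v ~ c₁ sin(πx/2.7) e^{9.399t} (exponential growth at rate −λ₁ ≈ 9.399).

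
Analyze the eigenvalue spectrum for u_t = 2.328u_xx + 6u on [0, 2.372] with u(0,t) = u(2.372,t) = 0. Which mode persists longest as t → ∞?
Eigenvalues: λₙ = 2.328n²π²/2.372² - 6.
First three modes:
  n=1: λ₁ = 2.328π²/2.372² - 6 ≈ -1.916
  n=2: λ₂ = 9.312π²/2.372² - 6 ≈ 10.335
  n=3: λ₃ = 20.952π²/2.372² - 6 ≈ 30.753
Since 2.328π²/2.372² ≈ 4.084 < 6, λ₁ < 0.
The n=1 mode grows fastest (−λₙ is largest for n=1) → dominates.
Asymptotic: u ~ c₁ sin(πx/2.372) e^{1.916t} (exponential growth at rate −λ₁ ≈ 1.916).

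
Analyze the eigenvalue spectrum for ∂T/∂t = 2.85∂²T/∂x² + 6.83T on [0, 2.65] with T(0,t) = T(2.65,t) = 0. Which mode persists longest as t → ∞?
Eigenvalues: λₙ = 2.85n²π²/2.65² - 6.83.
First three modes:
  n=1: λ₁ = 2.85π²/2.65² - 6.83 ≈ -2.825
  n=2: λ₂ = 11.4π²/2.65² - 6.83 ≈ 9.192
  n=3: λ₃ = 25.65π²/2.65² - 6.83 ≈ 29.219
Since 2.85π²/2.65² ≈ 4.005 < 6.83, λ₁ < 0.
The n=1 mode grows fastest (−λₙ is largest for n=1) → dominates.
Asymptotic: T ~ c₁ sin(πx/2.65) e^{2.825t} (exponential growth at rate −λ₁ ≈ 2.825).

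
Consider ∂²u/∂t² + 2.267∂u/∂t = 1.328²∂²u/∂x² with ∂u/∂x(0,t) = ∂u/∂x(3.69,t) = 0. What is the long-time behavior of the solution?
As t → ∞, u → constant (steady state). Damping (γ=2.267) dissipates the nonconstant modes; with Neumann BCs the spatial average obeys M''+γM'=0 and tends to a finite limit.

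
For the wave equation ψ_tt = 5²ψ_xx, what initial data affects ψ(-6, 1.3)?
Domain of dependence: [-12.5, 0.5]. Signals travel at speed 5, so data within |x - -6| ≤ 5·1.3 = 6.5 can reach the point.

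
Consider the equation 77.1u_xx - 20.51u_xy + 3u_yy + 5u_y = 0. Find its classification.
Elliptic. (A = 77.1, B = -20.51, C = 3 gives B² - 4AC = -504.5399.)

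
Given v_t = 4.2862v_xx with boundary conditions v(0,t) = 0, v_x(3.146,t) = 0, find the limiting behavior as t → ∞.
v → 0. Heat escapes through the Dirichlet boundary.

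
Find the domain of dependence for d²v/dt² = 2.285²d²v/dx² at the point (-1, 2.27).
Domain of dependence: [-6.18695, 4.18695]. Signals travel at speed 2.285, so data within |x - -1| ≤ 2.285·2.27 = 5.18695 can reach the point.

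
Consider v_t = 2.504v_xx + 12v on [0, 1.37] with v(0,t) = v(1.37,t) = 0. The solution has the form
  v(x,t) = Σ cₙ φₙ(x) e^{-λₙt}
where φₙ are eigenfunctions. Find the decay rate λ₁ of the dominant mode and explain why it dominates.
Eigenvalues: λₙ = 2.504n²π²/1.37² - 12.
First three modes:
  n=1: λ₁ = 2.504π²/1.37² - 12 ≈ 1.167
  n=2: λ₂ = 10.016π²/1.37² - 12 ≈ 40.669
  n=3: λ₃ = 22.536π²/1.37² - 12 ≈ 106.505
Since 2.504π²/1.37² ≈ 13.167 > 12, all λₙ > 0.
The n=1 mode decays slowest → dominates as t → ∞.
Asymptotic: v ~ c₁ sin(πx/1.37) e^{-λ₁t} with decay rate λ₁ ≈ 1.167.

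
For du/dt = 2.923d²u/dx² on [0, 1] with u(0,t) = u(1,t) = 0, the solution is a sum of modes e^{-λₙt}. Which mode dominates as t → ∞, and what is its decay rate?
Eigenvalues: λₙ = 2.923n²π².
First three modes:
  n=1: λ₁ = 2.923π² ≈ 28.849
  n=2: λ₂ = 11.692π² ≈ 115.395 (4× faster decay)
  n=3: λ₃ = 26.307π² ≈ 259.64 (9× faster decay)
As t → ∞, higher modes decay exponentially faster. The n=1 mode dominates: u ~ c₁ sin(πx) e^{-λ₁t}.
Decay rate: λ₁ = 2.923π² ≈ 28.849.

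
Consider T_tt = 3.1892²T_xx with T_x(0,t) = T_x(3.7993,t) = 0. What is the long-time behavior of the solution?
As t → ∞, T oscillates about a mean that drifts linearly in t (generically unbounded; no decay). There is no damping, so the nonconstant modes persist as standing waves (energy conserved, no decay). But with Neumann conditions at both ends the constant mode has eigenvalue 0: the spatial mean M(t) of T satisfies M'' = 0, so M(t) = M(0) + M'(0)·t. Unless the initial velocity has zero mean (∫T_t(x,0)dx = 0), the solution grows linearly in t (unbounded, though not exponentially); if it does have zero mean, the solution stays bounded and simply oscillates.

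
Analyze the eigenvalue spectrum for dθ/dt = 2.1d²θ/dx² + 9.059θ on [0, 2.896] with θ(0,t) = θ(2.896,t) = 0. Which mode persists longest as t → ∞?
Eigenvalues: λₙ = 2.1n²π²/2.896² - 9.059.
First three modes:
  n=1: λ₁ = 2.1π²/2.896² - 9.059 ≈ -6.588
  n=2: λ₂ = 8.4π²/2.896² - 9.059 ≈ 0.826
  n=3: λ₃ = 18.9π²/2.896² - 9.059 ≈ 13.183
Since 2.1π²/2.896² ≈ 2.471 < 9.059, λ₁ < 0.
The n=1 mode grows fastest (−λₙ is largest for n=1) → dominates.
Asymptotic: θ ~ c₁ sin(πx/2.896) e^{6.588t} (exponential growth at rate −λ₁ ≈ 6.588).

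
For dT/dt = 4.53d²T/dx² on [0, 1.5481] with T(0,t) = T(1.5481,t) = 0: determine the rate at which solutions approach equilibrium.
Eigenvalues: λₙ = 4.53n²π²/1.5481².
First three modes:
  n=1: λ₁ = 4.53π²/1.5481² ≈ 18.655
  n=2: λ₂ = 18.12π²/1.5481² ≈ 74.621 (4× faster decay)
  n=3: λ₃ = 40.77π²/1.5481² ≈ 167.897 (9× faster decay)
As t → ∞, higher modes decay exponentially faster. The n=1 mode dominates: T ~ c₁ sin(πx/1.5481) e^{-λ₁t}.
Decay rate: λ₁ = 4.53π²/1.5481² ≈ 18.655.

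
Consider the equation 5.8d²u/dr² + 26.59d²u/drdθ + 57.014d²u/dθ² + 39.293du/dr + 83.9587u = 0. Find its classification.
Elliptic. (A = 5.8, B = 26.59, C = 57.014 gives B² - 4AC = -615.6967.)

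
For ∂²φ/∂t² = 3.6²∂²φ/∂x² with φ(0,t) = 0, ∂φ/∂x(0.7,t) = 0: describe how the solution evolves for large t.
φ oscillates (no decay). Energy is conserved; the solution oscillates indefinitely as standing waves.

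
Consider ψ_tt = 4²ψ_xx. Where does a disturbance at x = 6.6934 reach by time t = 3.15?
Domain of influence: [-5.9066, 19.2934]. Data at x = 6.6934 spreads outward at speed 4.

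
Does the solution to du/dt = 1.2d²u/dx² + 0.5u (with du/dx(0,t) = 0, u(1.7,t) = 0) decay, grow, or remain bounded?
u → 0. Diffusion dominates reaction (r=0.5 < κπ²/(4L²)≈1.02); solution decays.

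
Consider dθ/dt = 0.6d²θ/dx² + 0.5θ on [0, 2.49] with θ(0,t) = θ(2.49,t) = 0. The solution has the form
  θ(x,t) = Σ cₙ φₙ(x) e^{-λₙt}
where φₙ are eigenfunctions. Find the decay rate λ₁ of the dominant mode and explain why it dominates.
Eigenvalues: λₙ = 0.6n²π²/2.49² - 0.5.
First three modes:
  n=1: λ₁ = 0.6π²/2.49² - 0.5 ≈ 0.455
  n=2: λ₂ = 2.4π²/2.49² - 0.5 ≈ 3.32
  n=3: λ₃ = 5.4π²/2.49² - 0.5 ≈ 8.096
Since 0.6π²/2.49² ≈ 0.955 > 0.5, all λₙ > 0.
The n=1 mode decays slowest → dominates as t → ∞.
Asymptotic: θ ~ c₁ sin(πx/2.49) e^{-λ₁t} with decay rate λ₁ ≈ 0.455.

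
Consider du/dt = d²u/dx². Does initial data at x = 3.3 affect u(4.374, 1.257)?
Yes, for any finite x. The heat equation has infinite propagation speed, so all initial data affects all points at any t > 0.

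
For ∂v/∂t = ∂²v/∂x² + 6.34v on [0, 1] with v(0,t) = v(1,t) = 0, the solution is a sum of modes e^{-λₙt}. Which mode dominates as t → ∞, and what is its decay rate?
Eigenvalues: λₙ = n²π²/1² - 6.34.
First three modes:
  n=1: λ₁ = π² - 6.34 ≈ 3.53
  n=2: λ₂ = 4π² - 6.34 ≈ 33.138
  n=3: λ₃ = 9π² - 6.34 ≈ 82.486
Since π² ≈ 9.87 > 6.34, all λₙ > 0.
The n=1 mode decays slowest → dominates as t → ∞.
Asymptotic: v ~ c₁ sin(πx/1) e^{-λ₁t} with decay rate λ₁ ≈ 3.53.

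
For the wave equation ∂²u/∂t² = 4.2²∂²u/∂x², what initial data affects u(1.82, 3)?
Domain of dependence: [-10.78, 14.42]. Signals travel at speed 4.2, so data within |x - 1.82| ≤ 4.2·3 = 12.6 can reach the point.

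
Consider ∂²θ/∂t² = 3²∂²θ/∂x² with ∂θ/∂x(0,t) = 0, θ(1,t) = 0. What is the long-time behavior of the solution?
As t → ∞, θ oscillates (no decay). Energy is conserved; the solution oscillates indefinitely as standing waves.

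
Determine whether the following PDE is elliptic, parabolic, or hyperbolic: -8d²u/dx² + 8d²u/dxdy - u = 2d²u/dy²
Rewriting in standard form: -8d²u/dx² + 8d²u/dxdy - 2d²u/dy² - u = 0. Coefficients: A = -8, B = 8, C = -2. B² - 4AC = 0, which is zero, so the equation is parabolic.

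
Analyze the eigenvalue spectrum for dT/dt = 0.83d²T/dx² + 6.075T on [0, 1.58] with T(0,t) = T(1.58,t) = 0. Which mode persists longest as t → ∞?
Eigenvalues: λₙ = 0.83n²π²/1.58² - 6.075.
First three modes:
  n=1: λ₁ = 0.83π²/1.58² - 6.075 ≈ -2.794
  n=2: λ₂ = 3.32π²/1.58² - 6.075 ≈ 7.051
  n=3: λ₃ = 7.47π²/1.58² - 6.075 ≈ 23.458
Since 0.83π²/1.58² ≈ 3.281 < 6.075, λ₁ < 0.
The n=1 mode grows fastest (−λₙ is largest for n=1) → dominates.
Asymptotic: T ~ c₁ sin(πx/1.58) e^{2.794t} (exponential growth at rate −λ₁ ≈ 2.794).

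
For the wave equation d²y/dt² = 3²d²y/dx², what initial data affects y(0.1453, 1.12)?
Domain of dependence: [-3.2147, 3.5053]. Signals travel at speed 3, so data within |x - 0.1453| ≤ 3·1.12 = 3.36 can reach the point.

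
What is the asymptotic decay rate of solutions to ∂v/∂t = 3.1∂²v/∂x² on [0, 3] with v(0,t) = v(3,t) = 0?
Eigenvalues: λₙ = 3.1n²π²/3².
First three modes:
  n=1: λ₁ = 3.1π²/3² ≈ 3.4
  n=2: λ₂ = 12.4π²/3² ≈ 13.598 (4× faster decay)
  n=3: λ₃ = 27.9π²/3² ≈ 30.596 (9× faster decay)
As t → ∞, higher modes decay exponentially faster. The n=1 mode dominates: v ~ c₁ sin(πx/3) e^{-λ₁t}.
Decay rate: λ₁ = 3.1π²/3² ≈ 3.4.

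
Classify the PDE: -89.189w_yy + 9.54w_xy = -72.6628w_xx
Rewriting in standard form: 72.6628w_xx + 9.54w_xy - 89.189w_yy = 0. A = 72.6628, B = 9.54, C = -89.189. Discriminant B² - 4AC = 26013.9014768. Since 26013.9014768 > 0, hyperbolic.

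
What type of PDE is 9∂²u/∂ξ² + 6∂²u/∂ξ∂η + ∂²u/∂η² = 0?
With A = 9, B = 6, C = 1, the discriminant is 0. This is a parabolic PDE.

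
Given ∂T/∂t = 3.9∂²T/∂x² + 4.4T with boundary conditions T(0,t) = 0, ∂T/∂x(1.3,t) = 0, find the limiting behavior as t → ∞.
T → 0. Diffusion dominates reaction (r=4.4 < κπ²/(4L²)≈5.69); solution decays.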